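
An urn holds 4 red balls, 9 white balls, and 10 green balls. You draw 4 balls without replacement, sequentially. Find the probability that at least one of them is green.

P(no green) = 13/23 × 12/22 × 11/21 × 10/20 = 17160/212520 = 13/161.
P(at least one) = 1 − 13/161 = 148/161.

148/161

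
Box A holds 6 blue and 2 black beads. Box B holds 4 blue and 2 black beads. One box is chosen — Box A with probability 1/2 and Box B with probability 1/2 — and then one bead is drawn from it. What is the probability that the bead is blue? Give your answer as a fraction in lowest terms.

From Box A: P(blue) = 6/8.
From Box B: P(blue) = 4/6.
Total probability = (1/2)(6/8) + (1/2)(4/6) = 17/24.

17/24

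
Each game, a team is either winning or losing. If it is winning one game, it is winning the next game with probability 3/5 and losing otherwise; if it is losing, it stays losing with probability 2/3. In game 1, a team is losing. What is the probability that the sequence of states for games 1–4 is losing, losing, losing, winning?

4/27

Game 1 is given. For each transition, use the conditional probability from the current state:
P(losing | losing) = 2/3; P(losing | losing) = 2/3; P(winning | losing) = 1/3.
P = 2/3 × 2/3 × 1/3 = 4/27.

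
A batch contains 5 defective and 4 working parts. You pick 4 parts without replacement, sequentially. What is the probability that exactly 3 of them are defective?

One ordering (defective drawn first) has probability 5/9 × 4/8 × 3/7 × 4/6 = 240/3024 = 5/63.
There are C(4,3) = 4 such orderings, each equally likely, so P = 4 × 5/63 = 20/63.

20/63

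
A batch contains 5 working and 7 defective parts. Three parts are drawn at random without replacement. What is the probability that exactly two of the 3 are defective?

21/44

One ordering (defective drawn first) has probability 7/12 × 6/11 × 5/10 = 210/1320 = 7/44.
There are C(3,2) = 3 such orderings, each equally likely, so P = 3 × 7/44 = 21/44.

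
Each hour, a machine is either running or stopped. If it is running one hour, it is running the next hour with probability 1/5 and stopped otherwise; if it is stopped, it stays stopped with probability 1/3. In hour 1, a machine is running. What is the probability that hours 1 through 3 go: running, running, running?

Hour 1 is given. For each transition, use the conditional probability from the current state:
P(running | running) = 1/5; P(running | running) = 1/5.
P = 1/5 × 1/5 = 1/25.

1/25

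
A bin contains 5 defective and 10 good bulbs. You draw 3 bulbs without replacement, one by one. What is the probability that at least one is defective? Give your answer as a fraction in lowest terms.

67/91

P(no defective) = 10/15 × 9/14 × 8/13 = 720/2730 = 24/91.
P(at least one) = 1 − 24/91 = 67/91.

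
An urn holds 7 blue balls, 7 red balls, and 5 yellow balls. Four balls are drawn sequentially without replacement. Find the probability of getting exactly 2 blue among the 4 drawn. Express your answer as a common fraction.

231/646

One ordering (blue drawn first) has probability 7/19 × 6/18 × 12/17 × 11/16 = 5544/93024 = 77/1292.
There are C(4,2) = 6 such orderings, each equally likely, so P = 6 × 77/1292 = 231/646.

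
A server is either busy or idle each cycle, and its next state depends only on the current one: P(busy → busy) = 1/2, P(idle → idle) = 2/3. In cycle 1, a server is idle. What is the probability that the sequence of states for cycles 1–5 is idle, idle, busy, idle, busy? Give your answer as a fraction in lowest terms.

Cycle 1 is given. For each transition, use the conditional probability from the current state:
P(idle | idle) = 2/3; P(busy | idle) = 1/3; P(idle | busy) = 1/2; P(busy | idle) = 1/3.
P = 2/3 × 1/3 × 1/2 × 1/3 = 2/54 = 1/27.

1/27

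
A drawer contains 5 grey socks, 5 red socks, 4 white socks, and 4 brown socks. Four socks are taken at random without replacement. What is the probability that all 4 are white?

1/3060

P(every draw is white) = 4/18 × 3/17 × 2/16 × 1/15 = 24/73440 = 1/3060.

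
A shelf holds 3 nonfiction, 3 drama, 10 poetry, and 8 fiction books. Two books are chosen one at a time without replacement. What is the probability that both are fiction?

7/69

P = 8/24 × 7/23 = 56/552 = 7/69.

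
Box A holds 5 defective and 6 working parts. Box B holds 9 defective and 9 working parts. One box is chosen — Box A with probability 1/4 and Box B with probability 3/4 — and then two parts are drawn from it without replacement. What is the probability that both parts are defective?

From Box A: P(both defective) = (5/11)(4/10) = 2/11.
From Box B: P(both defective) = (9/18)(8/17) = 4/17.
Total probability = (1/4)(2/11) + (3/4)(4/17) = 83/374.

83/374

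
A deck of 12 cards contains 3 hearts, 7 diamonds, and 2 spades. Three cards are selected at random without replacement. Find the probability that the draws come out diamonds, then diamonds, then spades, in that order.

Each draw changes the counts, so multiply the conditional probabilities along the sequence:
P = 7/12 × 6/11 × 2/10 = 84/1320 = 7/110.

7/110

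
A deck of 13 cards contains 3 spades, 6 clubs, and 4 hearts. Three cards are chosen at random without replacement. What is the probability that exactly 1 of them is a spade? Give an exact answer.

One ordering (a spade drawn first) has probability 3/13 × 10/12 × 9/11 = 270/1716 = 45/286.
There are C(3,1) = 3 such orderings, each equally likely, so P = 3 × 45/286 = 135/286.

135/286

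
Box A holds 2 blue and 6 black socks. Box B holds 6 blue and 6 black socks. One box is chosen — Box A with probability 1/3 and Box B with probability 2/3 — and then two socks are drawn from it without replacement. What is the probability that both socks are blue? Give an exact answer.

151/924

From Box A: P(both blue) = (2/8)(1/7) = 1/28.
From Box B: P(both blue) = (6/12)(5/11) = 5/22.
Total probability = (1/3)(1/28) + (2/3)(5/22) = 151/924.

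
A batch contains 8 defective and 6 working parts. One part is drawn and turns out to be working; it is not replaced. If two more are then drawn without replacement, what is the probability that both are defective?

14/39

With the first part removed, 8 defective remain out of 13.
P = 8/13 × 7/12 = 56/156 = 14/39.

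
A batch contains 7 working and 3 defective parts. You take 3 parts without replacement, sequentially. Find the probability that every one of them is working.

7/24

P(all working) = 7/10 × 6/9 × 5/8 = 210/720 = 7/24.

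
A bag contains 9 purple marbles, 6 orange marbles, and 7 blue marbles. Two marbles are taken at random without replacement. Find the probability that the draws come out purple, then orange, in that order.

9/77

Each draw changes the counts, so multiply the conditional probabilities along the sequence:
P = 9/22 × 6/21 = 54/462 = 9/77.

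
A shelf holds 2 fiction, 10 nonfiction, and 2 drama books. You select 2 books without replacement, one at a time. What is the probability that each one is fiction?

P(all fiction) = 2/14 × 1/13 = 2/182 = 1/91.

1/91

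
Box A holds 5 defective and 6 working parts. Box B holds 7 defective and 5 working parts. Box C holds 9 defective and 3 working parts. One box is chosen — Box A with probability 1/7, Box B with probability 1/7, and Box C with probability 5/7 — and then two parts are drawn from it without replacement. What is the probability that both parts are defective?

71/154

From Box A: P(both defective) = (5/11)(4/10) = 2/11.
From Box B: P(both defective) = (7/12)(6/11) = 7/22.
From Box C: P(both defective) = (9/12)(8/11) = 6/11.
Total probability = (1/7)(2/11) + (1/7)(7/22) + (5/7)(6/11) = 71/154.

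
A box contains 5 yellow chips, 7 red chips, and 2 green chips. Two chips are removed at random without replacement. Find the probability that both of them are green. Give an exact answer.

P = 2/14 × 1/13 = 2/182 = 1/91.

1/91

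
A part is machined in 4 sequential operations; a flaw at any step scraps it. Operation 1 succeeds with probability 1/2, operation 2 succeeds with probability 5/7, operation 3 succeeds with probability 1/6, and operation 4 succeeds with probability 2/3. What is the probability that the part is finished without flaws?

Each stage is reached only if all earlier stages succeed, so
P = 1/2 × 5/7 × 1/6 × 2/3 = 10/252 = 5/126.

5/126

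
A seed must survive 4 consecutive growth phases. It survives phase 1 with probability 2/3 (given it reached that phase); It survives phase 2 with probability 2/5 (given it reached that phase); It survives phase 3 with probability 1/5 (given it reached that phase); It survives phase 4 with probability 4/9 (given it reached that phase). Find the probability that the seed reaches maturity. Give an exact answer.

Each stage is reached only if all earlier stages succeed, so
P = 2/3 × 2/5 × 1/5 × 4/9 = 16/675.

16/675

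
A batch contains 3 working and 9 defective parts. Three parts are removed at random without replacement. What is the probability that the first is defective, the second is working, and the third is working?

Chain rule:
P = 9/12 × 3/11 × 2/10 = 54/1320 = 9/220.

9/220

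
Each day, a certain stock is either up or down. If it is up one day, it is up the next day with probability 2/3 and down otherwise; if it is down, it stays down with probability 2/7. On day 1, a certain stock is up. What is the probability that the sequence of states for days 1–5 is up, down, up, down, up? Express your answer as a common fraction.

Day 1 is given. For each transition, use the conditional probability from the current state:
P(down | up) = 1/3; P(up | down) = 5/7; P(down | up) = 1/3; P(up | down) = 5/7.
P = 1/3 × 5/7 × 1/3 × 5/7 = 25/441.

25/441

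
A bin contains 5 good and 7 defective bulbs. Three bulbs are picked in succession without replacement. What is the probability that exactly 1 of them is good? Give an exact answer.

21/44

One ordering (good drawn first) has probability 5/12 × 7/11 × 6/10 = 210/1320 = 7/44.
There are C(3,1) = 3 such orderings, each equally likely, so P = 3 × 7/44 = 21/44.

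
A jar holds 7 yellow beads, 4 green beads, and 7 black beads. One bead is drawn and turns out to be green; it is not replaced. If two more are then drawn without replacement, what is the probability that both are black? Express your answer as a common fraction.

After the first draw, 7 of the remaining 17 beads are black.
P = 7/17 × 6/16 = 42/272 = 21/136.

21/136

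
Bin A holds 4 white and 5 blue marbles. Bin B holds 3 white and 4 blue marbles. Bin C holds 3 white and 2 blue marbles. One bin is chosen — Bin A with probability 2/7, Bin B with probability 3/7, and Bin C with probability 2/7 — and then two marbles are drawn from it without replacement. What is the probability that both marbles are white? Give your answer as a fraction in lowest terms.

From Bin A: P(both white) = (4/9)(3/8) = 1/6.
From Bin B: P(both white) = (3/7)(2/6) = 1/7.
From Bin C: P(both white) = (3/5)(2/4) = 3/10.
Total probability = (2/7)(1/6) + (3/7)(1/7) + (2/7)(3/10) = 143/735.

143/735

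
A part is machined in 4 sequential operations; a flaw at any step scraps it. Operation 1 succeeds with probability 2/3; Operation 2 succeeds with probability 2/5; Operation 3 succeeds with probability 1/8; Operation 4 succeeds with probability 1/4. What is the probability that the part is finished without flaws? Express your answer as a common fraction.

1/120

The events are sequential, so multiply the conditional probabilities:
P = 2/3 × 2/5 × 1/8 × 1/4 = 4/480 = 1/120.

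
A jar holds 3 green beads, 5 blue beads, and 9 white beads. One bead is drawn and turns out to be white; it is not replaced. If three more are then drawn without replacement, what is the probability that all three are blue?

After the first draw, 5 of the remaining 16 beads are blue.
P = 5/16 × 4/15 × 3/14 = 60/3360 = 1/56.

1/56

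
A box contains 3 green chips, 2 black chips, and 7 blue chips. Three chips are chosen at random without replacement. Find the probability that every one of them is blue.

P(all blue) = 7/12 × 6/11 × 5/10 = 210/1320 = 7/44.

7/44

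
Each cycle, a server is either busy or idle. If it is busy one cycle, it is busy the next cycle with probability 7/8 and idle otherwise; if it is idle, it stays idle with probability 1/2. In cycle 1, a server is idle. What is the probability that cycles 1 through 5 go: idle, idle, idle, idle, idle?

Cycle 1 is given. For each transition, use the conditional probability from the current state:
P(idle | idle) = 1/2; P(idle | idle) = 1/2; P(idle | idle) = 1/2; P(idle | idle) = 1/2.
P = 1/2 × 1/2 × 1/2 × 1/2 = 1/16.

1/16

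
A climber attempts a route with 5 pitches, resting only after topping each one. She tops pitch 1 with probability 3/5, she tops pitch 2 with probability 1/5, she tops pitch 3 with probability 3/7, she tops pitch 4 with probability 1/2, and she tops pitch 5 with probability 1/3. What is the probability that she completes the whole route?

3/350

Multiplying along the chain,
P = 3/5 × 1/5 × 3/7 × 1/2 × 1/3 = 9/1050 = 3/350.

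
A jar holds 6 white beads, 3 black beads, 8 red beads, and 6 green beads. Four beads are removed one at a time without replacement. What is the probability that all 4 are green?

P = 6/23 × 5/22 × 4/21 × 3/20 = 360/212520 = 3/1771.

3/1771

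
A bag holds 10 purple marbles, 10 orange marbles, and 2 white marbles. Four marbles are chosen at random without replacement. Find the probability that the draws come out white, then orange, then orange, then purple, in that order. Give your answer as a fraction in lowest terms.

Each draw changes the counts, so multiply the conditional probabilities along the sequence:
P = 2/22 × 10/21 × 9/20 × 10/19 = 1800/175560 = 15/1463.

15/1463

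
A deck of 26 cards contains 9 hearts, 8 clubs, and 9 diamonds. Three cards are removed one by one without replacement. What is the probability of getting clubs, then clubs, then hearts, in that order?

21/650

Chain rule:
P = 8/26 × 7/25 × 9/24 = 504/15600 = 21/650.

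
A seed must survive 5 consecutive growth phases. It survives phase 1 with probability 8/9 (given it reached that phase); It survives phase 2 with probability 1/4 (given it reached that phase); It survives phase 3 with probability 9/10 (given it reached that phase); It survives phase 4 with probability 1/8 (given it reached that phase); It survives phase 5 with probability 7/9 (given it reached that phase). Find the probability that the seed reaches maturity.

Multiplying along the chain,
P = 8/9 × 1/4 × 9/10 × 1/8 × 7/9 = 504/25920 = 7/360.

7/360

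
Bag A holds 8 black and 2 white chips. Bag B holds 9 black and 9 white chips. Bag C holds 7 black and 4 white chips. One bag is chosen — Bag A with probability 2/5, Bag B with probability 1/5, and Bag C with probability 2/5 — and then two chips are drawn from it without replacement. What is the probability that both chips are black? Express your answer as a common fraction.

From Bag A: P(both black) = (8/10)(7/9) = 28/45.
From Bag B: P(both black) = (9/18)(8/17) = 4/17.
From Bag C: P(both black) = (7/11)(6/10) = 21/55.
Total probability = (2/5)(28/45) + (1/5)(4/17) + (2/5)(21/55) = 18878/42075.

18878/42075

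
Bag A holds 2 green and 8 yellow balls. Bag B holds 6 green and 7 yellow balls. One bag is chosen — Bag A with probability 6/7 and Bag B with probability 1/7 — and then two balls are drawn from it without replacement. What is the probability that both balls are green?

127/2730

From Bag A: P(both green) = (2/10)(1/9) = 1/45.
From Bag B: P(both green) = (6/13)(5/12) = 5/26.
Total probability = (6/7)(1/45) + (1/7)(5/26) = 127/2730.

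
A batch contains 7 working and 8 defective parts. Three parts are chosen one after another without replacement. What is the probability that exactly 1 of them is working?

28/65

One ordering (working drawn first) has probability 7/15 × 8/14 × 7/13 = 392/2730 = 28/195.
There are C(3,1) = 3 such orderings, each equally likely, so P = 3 × 28/195 = 28/65.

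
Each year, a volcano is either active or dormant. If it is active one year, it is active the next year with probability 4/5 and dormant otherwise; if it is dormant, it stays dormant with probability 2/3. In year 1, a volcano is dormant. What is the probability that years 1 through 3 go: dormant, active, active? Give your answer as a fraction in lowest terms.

4/15

Year 1 is given. For each transition, use the conditional probability from the current state:
P(active | dormant) = 1/3; P(active | active) = 4/5.
P = 1/3 × 4/5 = 4/15.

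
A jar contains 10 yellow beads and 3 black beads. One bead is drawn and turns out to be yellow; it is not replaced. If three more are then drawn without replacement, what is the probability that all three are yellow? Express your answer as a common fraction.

21/55

After the first draw, 9 of the remaining 12 beads are yellow.
P = 9/12 × 8/11 × 7/10 = 504/1320 = 21/55.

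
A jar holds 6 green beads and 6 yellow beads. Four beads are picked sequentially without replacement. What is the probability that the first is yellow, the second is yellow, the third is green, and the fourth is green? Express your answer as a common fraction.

Multiply the probability of each draw given the previous ones:
P = 6/12 × 5/11 × 6/10 × 5/9 = 900/11880 = 5/66.

5/66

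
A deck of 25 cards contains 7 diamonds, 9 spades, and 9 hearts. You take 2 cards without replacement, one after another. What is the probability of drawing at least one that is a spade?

P(no spades) = 16/25 × 15/24 = 240/600 = 2/5.
P(at least one) = 1 − 2/5 = 3/5.

3/5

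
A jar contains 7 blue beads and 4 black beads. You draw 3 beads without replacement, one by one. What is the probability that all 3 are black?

4/165

P(all black) = 4/11 × 3/10 × 2/9 = 24/990 = 4/165.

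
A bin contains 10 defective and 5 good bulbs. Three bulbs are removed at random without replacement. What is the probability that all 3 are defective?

P(all defective) = 10/15 × 9/14 × 8/13 = 720/2730 = 24/91.

24/91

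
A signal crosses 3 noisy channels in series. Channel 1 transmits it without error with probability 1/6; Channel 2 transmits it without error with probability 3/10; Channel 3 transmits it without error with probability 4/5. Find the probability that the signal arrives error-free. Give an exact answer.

1/25

Each stage is reached only if all earlier stages succeed, so
P = 1/6 × 3/10 × 4/5 = 12/300 = 1/25.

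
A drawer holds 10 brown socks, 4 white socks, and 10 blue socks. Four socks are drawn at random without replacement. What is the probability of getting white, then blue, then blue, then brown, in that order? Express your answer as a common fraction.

25/1771

Each draw changes the counts, so multiply the conditional probabilities along the sequence:
P = 4/24 × 10/23 × 9/22 × 10/21 = 3600/255024 = 25/1771.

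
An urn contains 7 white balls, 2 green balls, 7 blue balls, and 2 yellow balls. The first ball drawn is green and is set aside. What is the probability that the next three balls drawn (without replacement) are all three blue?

With the first ball removed, 7 blue remain out of 17.
P = 7/17 × 6/16 × 5/15 = 210/4080 = 7/136.

7/136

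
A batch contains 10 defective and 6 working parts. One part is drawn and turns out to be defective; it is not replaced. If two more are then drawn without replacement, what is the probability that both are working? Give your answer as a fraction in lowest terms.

With the first part removed, 6 working remain out of 15.
P = 6/15 × 5/14 = 30/210 = 1/7.

1/7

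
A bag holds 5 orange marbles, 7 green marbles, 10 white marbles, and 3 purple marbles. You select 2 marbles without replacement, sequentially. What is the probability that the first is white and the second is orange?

1/12

Each draw changes the counts, so multiply the conditional probabilities along the sequence:
P = 10/25 × 5/24 = 50/600 = 1/12.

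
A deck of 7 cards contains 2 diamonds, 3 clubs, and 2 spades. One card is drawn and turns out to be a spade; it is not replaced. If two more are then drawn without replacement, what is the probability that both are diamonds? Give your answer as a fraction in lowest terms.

1/15

With the first card removed, 2 diamonds remain out of 6.
P = 2/6 × 1/5 = 2/30 = 1/15.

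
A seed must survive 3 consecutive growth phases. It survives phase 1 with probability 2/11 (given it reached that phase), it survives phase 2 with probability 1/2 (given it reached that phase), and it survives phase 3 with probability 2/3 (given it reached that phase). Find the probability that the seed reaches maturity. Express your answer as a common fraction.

Multiplying along the chain,
P = 2/11 × 1/2 × 2/3 = 4/66 = 2/33.

2/33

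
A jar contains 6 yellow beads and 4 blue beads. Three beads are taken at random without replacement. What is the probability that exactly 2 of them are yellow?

One ordering (yellow drawn first) has probability 6/10 × 5/9 × 4/8 = 120/720 = 1/6.
There are C(3,2) = 3 such orderings, each equally likely, so P = 3 × 1/6 = 1/2.

1/2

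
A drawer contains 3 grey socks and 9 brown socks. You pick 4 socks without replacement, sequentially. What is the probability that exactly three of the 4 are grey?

One ordering (grey drawn first) has probability 3/12 × 2/11 × 1/10 × 9/9 = 54/11880 = 1/220.
There are C(4,3) = 4 such orderings, each equally likely, so P = 4 × 1/220 = 1/55.

1/55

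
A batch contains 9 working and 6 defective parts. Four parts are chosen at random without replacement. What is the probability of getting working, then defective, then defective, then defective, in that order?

3/91

Each draw changes the counts, so multiply the conditional probabilities along the sequence:
P = 9/15 × 6/14 × 5/13 × 4/12 = 1080/32760 = 3/91.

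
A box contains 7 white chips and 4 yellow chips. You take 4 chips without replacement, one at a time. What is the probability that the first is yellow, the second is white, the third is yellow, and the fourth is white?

Multiply the probability of each draw given the previous ones:
P = 4/11 × 7/10 × 3/9 × 6/8 = 504/7920 = 7/110.

7/110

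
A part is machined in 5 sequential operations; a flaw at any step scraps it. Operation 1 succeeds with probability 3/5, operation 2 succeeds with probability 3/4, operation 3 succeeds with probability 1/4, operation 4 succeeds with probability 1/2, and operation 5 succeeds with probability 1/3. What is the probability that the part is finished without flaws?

3/160

Each stage is reached only if all earlier stages succeed, so
P = 3/5 × 3/4 × 1/4 × 1/2 × 1/3 = 9/480 = 3/160.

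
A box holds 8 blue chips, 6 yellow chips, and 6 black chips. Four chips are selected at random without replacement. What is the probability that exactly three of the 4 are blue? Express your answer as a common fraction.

224/1615

One ordering (blue drawn first) has probability 8/20 × 7/19 × 6/18 × 12/17 = 4032/116280 = 56/1615.
There are C(4,3) = 4 such orderings, each equally likely, so P = 4 × 56/1615 = 224/1615.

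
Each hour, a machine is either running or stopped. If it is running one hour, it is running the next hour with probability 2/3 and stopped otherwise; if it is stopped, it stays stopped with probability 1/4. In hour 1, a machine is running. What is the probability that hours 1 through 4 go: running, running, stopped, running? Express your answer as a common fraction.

Hour 1 is given. For each transition, use the conditional probability from the current state:
P(running | running) = 2/3; P(stopped | running) = 1/3; P(running | stopped) = 3/4.
P = 2/3 × 1/3 × 3/4 = 6/36 = 1/6.

1/6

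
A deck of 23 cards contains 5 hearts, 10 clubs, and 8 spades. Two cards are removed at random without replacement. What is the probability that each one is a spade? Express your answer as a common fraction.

P = 8/23 × 7/22 = 56/506 = 28/253.

28/253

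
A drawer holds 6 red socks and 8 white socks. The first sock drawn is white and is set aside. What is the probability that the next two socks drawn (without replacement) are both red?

With the first sock removed, 6 red remain out of 13.
P = 6/13 × 5/12 = 30/156 = 5/26.

5/26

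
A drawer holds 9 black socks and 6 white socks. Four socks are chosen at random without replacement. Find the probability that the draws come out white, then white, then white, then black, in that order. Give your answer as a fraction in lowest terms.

Each draw changes the counts, so multiply the conditional probabilities along the sequence:
P = 6/15 × 5/14 × 4/13 × 9/12 = 1080/32760 = 3/91.

3/91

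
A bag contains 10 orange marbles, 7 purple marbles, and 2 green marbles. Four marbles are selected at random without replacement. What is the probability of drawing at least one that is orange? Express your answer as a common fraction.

625/646

P(no orange) = 9/19 × 8/18 × 7/17 × 6/16 = 3024/93024 = 21/646.
P(at least one) = 1 − 21/646 = 625/646.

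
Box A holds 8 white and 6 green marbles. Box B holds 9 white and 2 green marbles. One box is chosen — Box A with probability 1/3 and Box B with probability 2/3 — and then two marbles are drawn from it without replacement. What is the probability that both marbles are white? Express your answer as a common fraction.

From Box A: P(both white) = (8/14)(7/13) = 4/13.
From Box B: P(both white) = (9/11)(8/10) = 36/55.
Total probability = (1/3)(4/13) + (2/3)(36/55) = 1156/2145.

1156/2145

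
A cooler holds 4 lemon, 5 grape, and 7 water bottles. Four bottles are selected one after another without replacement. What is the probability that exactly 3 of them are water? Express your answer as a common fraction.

One ordering (water drawn first) has probability 7/16 × 6/15 × 5/14 × 9/13 = 1890/43680 = 9/208.
There are C(4,3) = 4 such orderings, each equally likely, so P = 4 × 9/208 = 9/52.

9/52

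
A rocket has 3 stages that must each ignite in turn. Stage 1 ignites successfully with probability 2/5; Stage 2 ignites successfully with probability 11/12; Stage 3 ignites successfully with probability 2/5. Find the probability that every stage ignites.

The events are sequential, so multiply the conditional probabilities:
P = 2/5 × 11/12 × 2/5 = 44/300 = 11/75.

11/75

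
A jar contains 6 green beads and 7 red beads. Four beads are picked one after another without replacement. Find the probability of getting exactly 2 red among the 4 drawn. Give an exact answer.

63/143

One ordering (red drawn first) has probability 7/13 × 6/12 × 6/11 × 5/10 = 1260/17160 = 21/286.
There are C(4,2) = 6 such orderings, each equally likely, so P = 6 × 21/286 = 63/143.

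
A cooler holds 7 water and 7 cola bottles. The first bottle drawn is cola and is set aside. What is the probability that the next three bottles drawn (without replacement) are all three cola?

10/143

With the first bottle removed, 6 cola remain out of 13.
P = 6/13 × 5/12 × 4/11 = 120/1716 = 10/143.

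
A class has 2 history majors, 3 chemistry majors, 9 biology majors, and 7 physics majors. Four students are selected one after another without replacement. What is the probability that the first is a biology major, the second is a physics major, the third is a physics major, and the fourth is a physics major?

1/76

Chain rule:
P = 9/21 × 7/20 × 6/19 × 5/18 = 1890/143640 = 1/76.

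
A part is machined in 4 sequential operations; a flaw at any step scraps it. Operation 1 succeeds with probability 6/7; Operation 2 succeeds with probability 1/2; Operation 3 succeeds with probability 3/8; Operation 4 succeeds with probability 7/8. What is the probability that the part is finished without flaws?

Each stage is reached only if all earlier stages succeed, so
P = 6/7 × 1/2 × 3/8 × 7/8 = 126/896 = 9/64.

9/64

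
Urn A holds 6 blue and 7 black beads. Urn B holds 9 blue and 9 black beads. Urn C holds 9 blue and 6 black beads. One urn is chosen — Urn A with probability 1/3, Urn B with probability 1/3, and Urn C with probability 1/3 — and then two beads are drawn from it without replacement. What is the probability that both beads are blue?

3973/15470

From Urn A: P(both blue) = (6/13)(5/12) = 5/26.
From Urn B: P(both blue) = (9/18)(8/17) = 4/17.
From Urn C: P(both blue) = (9/15)(8/14) = 12/35.
Total probability = (1/3)(5/26) + (1/3)(4/17) + (1/3)(12/35) = 3973/15470.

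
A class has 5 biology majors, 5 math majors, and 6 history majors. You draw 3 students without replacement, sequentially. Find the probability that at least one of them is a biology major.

P(no biology majors) = 11/16 × 10/15 × 9/14 = 990/3360 = 33/112.
P(at least one) = 1 − 33/112 = 79/112.

79/112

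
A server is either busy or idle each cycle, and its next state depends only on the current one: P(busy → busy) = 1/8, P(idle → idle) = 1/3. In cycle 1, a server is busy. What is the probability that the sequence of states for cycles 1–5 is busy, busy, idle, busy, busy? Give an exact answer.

Cycle 1 is given. For each transition, use the conditional probability from the current state:
P(busy | busy) = 1/8; P(idle | busy) = 7/8; P(busy | idle) = 2/3; P(busy | busy) = 1/8.
P = 1/8 × 7/8 × 2/3 × 1/8 = 14/1536 = 7/768.

7/768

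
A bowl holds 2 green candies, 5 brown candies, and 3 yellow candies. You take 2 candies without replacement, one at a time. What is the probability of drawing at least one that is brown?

P(no brown) = 5/10 × 4/9 = 20/90 = 2/9.
P(at least one) = 1 − 2/9 = 7/9.

7/9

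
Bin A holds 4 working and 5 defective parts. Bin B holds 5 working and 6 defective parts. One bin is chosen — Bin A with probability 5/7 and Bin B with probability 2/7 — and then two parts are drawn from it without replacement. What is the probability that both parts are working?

From Bin A: P(both working) = (4/9)(3/8) = 1/6.
From Bin B: P(both working) = (5/11)(4/10) = 2/11.
Total probability = (5/7)(1/6) + (2/7)(2/11) = 79/462.

79/462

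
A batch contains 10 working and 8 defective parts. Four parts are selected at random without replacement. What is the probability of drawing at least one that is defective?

P(no defective) = 10/18 × 9/17 × 8/16 × 7/15 = 5040/73440 = 7/102.
P(at least one) = 1 − 7/102 = 95/102.

95/102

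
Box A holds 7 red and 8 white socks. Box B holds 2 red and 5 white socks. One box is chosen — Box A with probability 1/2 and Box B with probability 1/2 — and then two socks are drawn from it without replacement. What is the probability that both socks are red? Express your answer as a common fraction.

From Box A: P(both red) = (7/15)(6/14) = 1/5.
From Box B: P(both red) = (2/7)(1/6) = 1/21.
Total probability = (1/2)(1/5) + (1/2)(1/21) = 13/105.

13/105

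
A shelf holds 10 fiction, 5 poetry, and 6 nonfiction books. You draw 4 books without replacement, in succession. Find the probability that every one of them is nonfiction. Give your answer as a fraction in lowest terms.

1/399

P(all nonfiction) = 6/21 × 5/20 × 4/19 × 3/18 = 360/143640 = 1/399.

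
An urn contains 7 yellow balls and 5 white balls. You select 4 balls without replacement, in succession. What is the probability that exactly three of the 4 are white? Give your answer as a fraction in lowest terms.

14/99

One ordering (white drawn first) has probability 5/12 × 4/11 × 3/10 × 7/9 = 420/11880 = 7/198.
There are C(4,3) = 4 such orderings, each equally likely, so P = 4 × 7/198 = 14/99.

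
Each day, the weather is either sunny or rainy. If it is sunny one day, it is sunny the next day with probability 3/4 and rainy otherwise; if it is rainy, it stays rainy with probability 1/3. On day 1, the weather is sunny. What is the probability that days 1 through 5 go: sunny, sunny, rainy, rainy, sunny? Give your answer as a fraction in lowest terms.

1/24

Day 1 is given. For each transition, use the conditional probability from the current state:
P(sunny | sunny) = 3/4; P(rainy | sunny) = 1/4; P(rainy | rainy) = 1/3; P(sunny | rainy) = 2/3.
P = 3/4 × 1/4 × 1/3 × 2/3 = 6/144 = 1/24.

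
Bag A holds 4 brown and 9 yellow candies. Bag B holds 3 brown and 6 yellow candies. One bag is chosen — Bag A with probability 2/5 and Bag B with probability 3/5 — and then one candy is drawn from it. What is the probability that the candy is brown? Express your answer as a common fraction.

21/65

From Bag A: P(brown) = 4/13.
From Bag B: P(brown) = 3/9.
Total probability = (2/5)(4/13) + (3/5)(3/9) = 21/65.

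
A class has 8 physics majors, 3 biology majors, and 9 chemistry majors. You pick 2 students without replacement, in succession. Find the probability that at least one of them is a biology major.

27/95

P(no biology majors) = 17/20 × 16/19 = 272/380 = 68/95.
P(at least one) = 1 − 68/95 = 27/95.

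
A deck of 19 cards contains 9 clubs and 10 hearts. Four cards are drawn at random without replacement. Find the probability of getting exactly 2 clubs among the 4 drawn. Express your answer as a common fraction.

135/323

One ordering (clubs drawn first) has probability 9/19 × 8/18 × 10/17 × 9/16 = 6480/93024 = 45/646.
There are C(4,2) = 6 such orderings, each equally likely, so P = 6 × 45/646 = 135/323.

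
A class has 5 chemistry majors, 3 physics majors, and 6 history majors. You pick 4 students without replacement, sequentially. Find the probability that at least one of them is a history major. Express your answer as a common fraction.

P(no history majors) = 8/14 × 7/13 × 6/12 × 5/11 = 1680/24024 = 10/143.
P(at least one) = 1 − 10/143 = 133/143.

133/143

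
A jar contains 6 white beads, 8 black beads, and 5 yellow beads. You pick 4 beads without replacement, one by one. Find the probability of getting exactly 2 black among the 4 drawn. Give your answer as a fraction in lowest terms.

385/969

One ordering (black drawn first) has probability 8/19 × 7/18 × 11/17 × 10/16 = 6160/93024 = 385/5814.
There are C(4,2) = 6 such orderings, each equally likely, so P = 6 × 385/5814 = 385/969.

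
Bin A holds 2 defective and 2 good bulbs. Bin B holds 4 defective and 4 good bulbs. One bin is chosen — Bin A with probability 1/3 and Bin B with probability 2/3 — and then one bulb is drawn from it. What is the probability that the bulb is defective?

From Bin A: P(defective) = 2/4.
From Bin B: P(defective) = 4/8.
Total probability = (1/3)(2/4) + (2/3)(4/8) = 1/2.

1/2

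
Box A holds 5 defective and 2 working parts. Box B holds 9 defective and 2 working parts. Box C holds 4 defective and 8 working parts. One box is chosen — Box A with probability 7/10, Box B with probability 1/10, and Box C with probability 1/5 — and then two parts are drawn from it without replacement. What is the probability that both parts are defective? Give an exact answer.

344/825

From Box A: P(both defective) = (5/7)(4/6) = 10/21.
From Box B: P(both defective) = (9/11)(8/10) = 36/55.
From Box C: P(both defective) = (4/12)(3/11) = 1/11.
Total probability = (7/10)(10/21) + (1/10)(36/55) + (1/5)(1/11) = 344/825.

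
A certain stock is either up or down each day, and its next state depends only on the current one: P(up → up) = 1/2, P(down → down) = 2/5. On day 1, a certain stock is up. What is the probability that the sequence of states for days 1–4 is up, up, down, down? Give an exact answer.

Day 1 is given. For each transition, use the conditional probability from the current state:
P(up | up) = 1/2; P(down | up) = 1/2; P(down | down) = 2/5.
P = 1/2 × 1/2 × 2/5 = 2/20 = 1/10.

1/10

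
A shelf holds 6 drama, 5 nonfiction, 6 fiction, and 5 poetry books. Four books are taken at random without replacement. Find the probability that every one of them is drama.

3/1463

P(all drama) = 6/22 × 5/21 × 4/20 × 3/19 = 360/175560 = 3/1463.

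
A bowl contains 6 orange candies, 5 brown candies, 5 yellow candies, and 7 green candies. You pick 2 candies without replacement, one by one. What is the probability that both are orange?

15/253

P = 6/23 × 5/22 = 30/506 = 15/253.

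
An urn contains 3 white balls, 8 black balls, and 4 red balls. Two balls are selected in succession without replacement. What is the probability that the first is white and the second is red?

Chain rule:
P = 3/15 × 4/14 = 12/210 = 2/35.

2/35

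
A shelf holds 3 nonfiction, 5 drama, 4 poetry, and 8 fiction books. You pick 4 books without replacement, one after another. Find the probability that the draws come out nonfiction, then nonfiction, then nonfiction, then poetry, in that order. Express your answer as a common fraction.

Multiply the probability of each draw given the previous ones:
P = 3/20 × 2/19 × 1/18 × 4/17 = 24/116280 = 1/4845.

1/4845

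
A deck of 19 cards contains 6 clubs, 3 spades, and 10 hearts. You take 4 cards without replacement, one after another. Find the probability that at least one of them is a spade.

514/969

P(no spades) = 16/19 × 15/18 × 14/17 × 13/16 = 43680/93024 = 455/969.
P(at least one) = 1 − 455/969 = 514/969.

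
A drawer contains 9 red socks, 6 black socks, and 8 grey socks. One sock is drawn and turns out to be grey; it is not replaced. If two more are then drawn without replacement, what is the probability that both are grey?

With the first sock removed, 7 grey remain out of 22.
P = 7/22 × 6/21 = 42/462 = 1/11.

1/11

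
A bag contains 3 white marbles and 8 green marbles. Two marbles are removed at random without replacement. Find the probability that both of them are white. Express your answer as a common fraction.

P = 3/11 × 2/10 = 6/110 = 3/55.

3/55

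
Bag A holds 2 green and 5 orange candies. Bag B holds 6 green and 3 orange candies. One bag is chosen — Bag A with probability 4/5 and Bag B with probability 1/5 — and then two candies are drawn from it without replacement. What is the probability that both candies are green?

17/140

From Bag A: P(both green) = (2/7)(1/6) = 1/21.
From Bag B: P(both green) = (6/9)(5/8) = 5/12.
Total probability = (4/5)(1/21) + (1/5)(5/12) = 17/140.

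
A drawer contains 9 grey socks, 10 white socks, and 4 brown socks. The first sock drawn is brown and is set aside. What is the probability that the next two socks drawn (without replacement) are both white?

After the first draw, 10 of the remaining 22 socks are white.
P = 10/22 × 9/21 = 90/462 = 15/77.

15/77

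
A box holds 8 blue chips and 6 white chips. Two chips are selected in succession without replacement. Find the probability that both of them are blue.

4/13

P = 8/14 × 7/13 = 56/182 = 4/13.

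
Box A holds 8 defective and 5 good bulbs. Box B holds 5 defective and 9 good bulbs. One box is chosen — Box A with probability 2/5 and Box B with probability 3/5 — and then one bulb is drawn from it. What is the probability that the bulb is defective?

From Box A: P(defective) = 8/13.
From Box B: P(defective) = 5/14.
Total probability = (2/5)(8/13) + (3/5)(5/14) = 419/910.

419/910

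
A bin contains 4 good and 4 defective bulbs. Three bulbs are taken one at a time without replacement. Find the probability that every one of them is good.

1/14

P(all good) = 4/8 × 3/7 × 2/6 = 24/336 = 1/14.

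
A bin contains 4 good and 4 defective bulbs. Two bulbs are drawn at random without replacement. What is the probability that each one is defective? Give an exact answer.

3/14

P(all defective) = 4/8 × 3/7 = 12/56 = 3/14.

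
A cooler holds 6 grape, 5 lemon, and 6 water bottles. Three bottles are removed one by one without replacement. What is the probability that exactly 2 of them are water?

One ordering (water drawn first) has probability 6/17 × 5/16 × 11/15 = 330/4080 = 11/136.
There are C(3,2) = 3 such orderings, each equally likely, so P = 3 × 11/136 = 33/136.

33/136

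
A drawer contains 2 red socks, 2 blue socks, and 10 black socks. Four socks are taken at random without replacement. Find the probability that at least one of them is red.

46/91

P(no red) = 12/14 × 11/13 × 10/12 × 9/11 = 11880/24024 = 45/91.
P(at least one) = 1 − 45/91 = 46/91.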